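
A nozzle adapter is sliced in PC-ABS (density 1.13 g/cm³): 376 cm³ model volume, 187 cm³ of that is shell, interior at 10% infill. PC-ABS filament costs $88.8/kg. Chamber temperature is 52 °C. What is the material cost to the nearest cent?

Volume inside the shell = 376 − 187 = 189 cm³.
Deposited infill: 0.10 × 189 → 18.9 cm³.
Total printed volume: 187 + 18.9 → 205.9 cm³.
Mass = 205.9 × 1.13, so 232.667 g.
At $88.8/kg: 232.667/1000 × 88.8 = $20.66.

$20.66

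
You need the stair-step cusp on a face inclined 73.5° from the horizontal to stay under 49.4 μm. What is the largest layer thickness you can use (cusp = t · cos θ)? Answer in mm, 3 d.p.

0.174 mm

Layer height = cusp / cos(73.5°) = 0.0494 / 0.2840 = 0.174 mm.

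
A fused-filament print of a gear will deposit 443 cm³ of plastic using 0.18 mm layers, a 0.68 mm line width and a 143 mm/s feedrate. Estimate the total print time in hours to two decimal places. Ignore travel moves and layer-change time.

Extrusion cross-section = 0.18 × 0.68, so 0.1224 mm².
Total extruded path = 443000/0.1224 = 3619281 mm.
Print-move time: 3619281 / 143 → 25309.7 s.
That's 25309.7 s → 7.03 hours.

7.03 hours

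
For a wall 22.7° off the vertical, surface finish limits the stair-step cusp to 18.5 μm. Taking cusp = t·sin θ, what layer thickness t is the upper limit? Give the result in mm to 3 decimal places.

0.048 mm

Layer height = cusp / sin(22.7°) = 0.0185 / 0.3859 = 0.048 mm.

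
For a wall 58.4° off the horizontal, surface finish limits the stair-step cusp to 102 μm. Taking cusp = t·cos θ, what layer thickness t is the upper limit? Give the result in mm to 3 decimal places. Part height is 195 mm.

cos(58.4°) = 0.5240; t_max = 0.102/0.5240 = 0.195 mm.

0.195 mm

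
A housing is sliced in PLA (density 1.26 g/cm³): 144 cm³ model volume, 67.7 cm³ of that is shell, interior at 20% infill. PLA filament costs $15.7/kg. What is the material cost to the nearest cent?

Infill region = 144 − 67.7, so 76.3 cm³.
Deposited infill = 0.20 × 76.3, so 15.26 cm³.
Total printed volume = 67.7 + 15.26, so 82.96 cm³.
Mass: 82.96 × 1.26 → 104.5296 g.
Cost = 104.5296 g / 1000 × $15.7/kg = $1.64.

$1.64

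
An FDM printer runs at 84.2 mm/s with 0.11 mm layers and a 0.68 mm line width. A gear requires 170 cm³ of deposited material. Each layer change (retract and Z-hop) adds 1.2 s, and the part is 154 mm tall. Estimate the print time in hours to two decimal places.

Line area: 0.11 × 0.68 → 0.0748 mm².
Total extruded path = 170000/0.0748 = 2272727.3 mm.
Time extruding = 2272727.3 / 84.2 = 26992 s.
Layers = ⌈154/0.11⌉ = 1400.
Non-print overhead = 1400 × 1.2 = 1680 s.
Total = 26992 + 1680 = 28672 s = 7.96 hours.

7.96 hours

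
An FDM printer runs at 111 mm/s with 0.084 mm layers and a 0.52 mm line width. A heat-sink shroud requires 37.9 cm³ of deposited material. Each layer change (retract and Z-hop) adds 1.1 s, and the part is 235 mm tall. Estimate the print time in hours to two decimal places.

Extrusion cross-section: 0.084 × 0.52 → 0.04368 mm².
Total extruded path = 37900/0.04368 = 867674 mm.
Print-move time = 867674 / 111, so 7816.9 s.
Layer count = ceil(235 / 0.084) = 2798.
Layer-change overhead = 2798 × 1.1, so 3077.8 s.
Total = 7816.9 + 3077.8 = 10894.7 s = 3.03 hours.

3.03 hours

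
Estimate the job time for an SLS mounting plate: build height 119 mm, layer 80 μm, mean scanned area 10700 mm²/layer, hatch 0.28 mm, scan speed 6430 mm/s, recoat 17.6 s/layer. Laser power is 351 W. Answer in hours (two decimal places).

Layer count = ceil(119 / 0.08) = 1488.
Hatch length per layer = 10700 / 0.28, so 38214.3 mm.
Scan time per layer = 38214.3 / 6430, so 5.9431 s.
Per-layer time = 5.9431 + 17.6 = 23.5431 s.
Build time = 1488 × 23.5431 = 35032.1328 s = 9.73 hours.

9.73 hours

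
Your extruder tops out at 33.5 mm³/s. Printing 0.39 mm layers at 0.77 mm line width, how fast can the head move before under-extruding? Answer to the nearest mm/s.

112 mm/s

Bead cross-section = 0.39 × 0.77, so 0.3003 mm².
v_max = Q/A = 33.5/0.3003 = 111.56 mm/s → 112 mm/s.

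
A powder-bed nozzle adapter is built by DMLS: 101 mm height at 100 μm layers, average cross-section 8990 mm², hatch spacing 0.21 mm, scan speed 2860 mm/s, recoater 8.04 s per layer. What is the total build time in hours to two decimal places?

Layers = ⌈101/0.1⌉ = 1010.
Per-layer scan distance: 8990 / 0.21 → 42809.5 mm.
Per-layer scan time: 42809.5 / 2860 → 14.9684 s.
Time per layer: 14.9684 + 8.04 → 23.0084 s.
1010 layers × 23.0084 s/layer = 23238.484 s, i.e. 6.46 hours.

6.46 hours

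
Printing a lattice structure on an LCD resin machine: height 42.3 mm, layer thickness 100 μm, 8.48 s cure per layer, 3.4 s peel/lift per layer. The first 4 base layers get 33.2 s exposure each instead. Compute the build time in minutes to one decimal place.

85.4 minutes

Layer count = ceil(42.3 / 0.1) = 423.
Bottom layers = 4 × (33.2 + 3.4), so 146.4 s.
Regular layers = 419 × (8.48 + 3.4) = 4977.72 s.
Sum: 146.4 + 4977.72 = 5124.12 s → 85.4 minutes.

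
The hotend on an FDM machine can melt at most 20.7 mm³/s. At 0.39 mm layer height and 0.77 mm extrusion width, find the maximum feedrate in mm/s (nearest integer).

69 mm/s

A = 0.39 × 0.77 = 0.3003 mm².
v_max = Q/A = 20.7/0.3003 = 68.93 mm/s → 69 mm/s.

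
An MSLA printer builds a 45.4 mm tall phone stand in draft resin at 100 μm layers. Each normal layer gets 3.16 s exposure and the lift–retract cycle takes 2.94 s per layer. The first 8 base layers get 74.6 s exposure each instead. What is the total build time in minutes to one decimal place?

Layer count = ceil(45.4 / 0.1) = 454.
Base layers = 8 × (74.6 + 2.94) = 620.32 s.
Remaining layers: 446 × (3.16 + 2.94) → 2720.6 s.
Sum: 620.32 + 2720.6 = 3340.92 s → 55.7 minutes.

55.7 minutes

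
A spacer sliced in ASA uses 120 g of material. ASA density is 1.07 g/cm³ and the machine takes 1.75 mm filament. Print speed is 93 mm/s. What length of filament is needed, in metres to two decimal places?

46.63 m

Extruded volume: 120/1.07 = 112.1495 cm³ (112149.5 mm³).
Cross-section of 1.75 mm filament: π·(1.75/2)² = 2.4053 mm².
L = V/A = 112149.5/2.4053 = 46625.99 mm → 46.63 m.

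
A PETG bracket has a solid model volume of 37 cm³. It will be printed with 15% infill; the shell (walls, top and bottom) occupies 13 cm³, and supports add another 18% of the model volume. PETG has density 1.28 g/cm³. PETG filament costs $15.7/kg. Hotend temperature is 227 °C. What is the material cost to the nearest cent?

$0.47

Volume inside the shell: 37 − 13 → 24 cm³.
Infill volume = 0.15 × 24, so 3.6 cm³.
Support = 0.18 × 37, so 6.66 cm³.
Total printed volume = 13 + 3.6 + 6.66, so 23.26 cm³.
Mass = 23.26 × 1.28, so 29.7728 g.
Cost = 29.7728 g / 1000 × $15.7/kg = $0.47.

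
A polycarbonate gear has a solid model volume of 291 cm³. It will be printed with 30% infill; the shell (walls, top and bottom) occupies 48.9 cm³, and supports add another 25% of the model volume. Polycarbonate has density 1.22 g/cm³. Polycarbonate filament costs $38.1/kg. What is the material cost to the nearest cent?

$9.03

Volume inside the shell: 291 − 48.9 → 242.1 cm³.
Deposited infill = 0.30 × 242.1, so 72.63 cm³.
Support = 0.25 × 291 = 72.75 cm³.
Deposited volume = 48.9 + 72.63 + 72.75, so 194.28 cm³.
Mass = 194.28 × 1.22, so 237.0216 g.
At $38.1/kg: 237.0216/1000 × 38.1 = $9.03.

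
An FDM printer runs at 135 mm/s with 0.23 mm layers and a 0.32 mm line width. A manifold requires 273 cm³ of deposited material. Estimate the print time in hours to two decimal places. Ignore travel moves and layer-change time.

7.63 hours

Line area = 0.23 × 0.32 = 0.0736 mm².
Toolpath length = 273 cm³ / 0.0736 mm² = 273000 / 0.0736 = 3709239.1 mm.
Extrusion time = 3709239.1 / 135 = 27475.8 s.
Converting: 27475.8 s = 7.63 hours.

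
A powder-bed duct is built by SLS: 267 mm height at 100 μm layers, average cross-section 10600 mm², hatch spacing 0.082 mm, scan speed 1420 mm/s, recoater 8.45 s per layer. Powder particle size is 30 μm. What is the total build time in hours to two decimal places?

Number of layers: 267 / 0.1 → 2670 (rounded up).
Hatch length per layer: 10600 / 0.082 → 129268.3 mm.
Scan time per layer = 129268.3 / 1420 = 91.034 s.
Time per layer: 91.034 + 8.45 → 99.484 s.
Build time = 2670 × 99.484 = 265622.28 s = 73.78 hours.

73.78 hours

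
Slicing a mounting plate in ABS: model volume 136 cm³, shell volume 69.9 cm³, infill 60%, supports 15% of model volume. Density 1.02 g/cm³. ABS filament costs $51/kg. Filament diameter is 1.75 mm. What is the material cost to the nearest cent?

Volume inside the shell = 136 − 69.9 = 66.1 cm³.
Deposited infill = 0.60 × 66.1 = 39.66 cm³.
Support = 0.15 × 136, so 20.4 cm³.
Deposited volume = 69.9 + 39.66 + 20.4 = 129.96 cm³.
Mass: 129.96 × 1.02 → 132.5592 g.
Cost = 132.5592 g / 1000 × $51/kg = $6.76.

$6.76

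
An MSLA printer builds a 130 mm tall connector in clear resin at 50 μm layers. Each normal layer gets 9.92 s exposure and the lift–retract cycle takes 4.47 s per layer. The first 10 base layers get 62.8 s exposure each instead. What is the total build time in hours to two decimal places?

Number of layers: 130 / 0.05 → 2600 (rounded up).
Bottom layers: 10 × (62.8 + 4.47) → 672.7 s.
Regular layers: 2590 × (9.92 + 4.47) → 37270.1 s.
Sum: 672.7 + 37270.1 = 37942.8 s → 10.54 hours.

10.54 hours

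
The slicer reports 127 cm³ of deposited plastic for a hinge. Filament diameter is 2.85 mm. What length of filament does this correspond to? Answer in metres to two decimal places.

Filament cross-section = π × (2.85/2)² = 6.3794 mm².
Length = 127 cm³ / 6.3794 mm² = 127000 / 6.3794 = 19907.83 mm = 19.91 m.

19.91 m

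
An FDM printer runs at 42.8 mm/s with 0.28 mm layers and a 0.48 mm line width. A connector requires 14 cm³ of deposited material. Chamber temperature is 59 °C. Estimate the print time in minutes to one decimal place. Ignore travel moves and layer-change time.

Extrusion cross-section = 0.28 × 0.48, so 0.1344 mm².
Path length: 14000 mm³ / 0.1344 mm² → 104166.7 mm.
Time extruding = 104166.7 / 42.8, so 2433.8 s.
2433.8 s = 40.6 minutes.

40.6 minutes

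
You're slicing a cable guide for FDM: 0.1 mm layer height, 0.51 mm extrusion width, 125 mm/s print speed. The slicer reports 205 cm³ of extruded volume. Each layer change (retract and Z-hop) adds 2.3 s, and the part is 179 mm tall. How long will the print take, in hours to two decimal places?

Bead cross-section = 0.1 × 0.51, so 0.051 mm².
Toolpath length = 205 cm³ / 0.051 mm² = 205000 / 0.051 = 4019607.8 mm.
Print-move time: 4019607.8 / 125 → 32156.9 s.
Layers = ⌈179/0.1⌉ = 1790.
Layer-change overhead = 1790 × 2.3 = 4117 s.
Altogether 32156.9 + 4117 = 36273.9 s, i.e. 10.08 hours.

10.08 hours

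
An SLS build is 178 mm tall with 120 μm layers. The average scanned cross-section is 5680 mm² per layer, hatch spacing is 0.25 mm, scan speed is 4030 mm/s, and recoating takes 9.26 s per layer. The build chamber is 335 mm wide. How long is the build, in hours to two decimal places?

6.14 hours

Layers = ⌈178/0.12⌉ = 1484.
Hatch length per layer = 5680 / 0.25, so 22720 mm.
Per-layer scan time = 22720 / 4030, so 5.6377 s.
Time per layer = 5.6377 + 9.26, so 14.8977 s.
Total: 1484 × 14.8977 s = 22108.1868 s → 6.14 hours.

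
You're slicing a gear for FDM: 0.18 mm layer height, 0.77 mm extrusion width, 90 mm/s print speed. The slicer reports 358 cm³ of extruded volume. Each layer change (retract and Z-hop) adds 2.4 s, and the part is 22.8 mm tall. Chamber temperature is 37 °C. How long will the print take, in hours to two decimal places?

8.06 hours

Bead cross-section = 0.18 × 0.77, so 0.1386 mm².
Toolpath length = 358 cm³ / 0.1386 mm² = 358000 / 0.1386 = 2582972.6 mm.
Extrusion time = 2582972.6 / 90 = 28699.7 s.
Number of layers: 22.8 / 0.18 → 127 (rounded up).
Z-hop total: 127 × 2.4 → 304.8 s.
Altogether 28699.7 + 304.8 = 29004.5 s, i.e. 8.06 hours.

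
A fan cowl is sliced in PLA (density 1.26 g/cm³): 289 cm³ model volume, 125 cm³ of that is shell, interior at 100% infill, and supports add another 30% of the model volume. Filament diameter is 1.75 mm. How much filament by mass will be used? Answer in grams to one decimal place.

Interior volume = 289 − 125, so 164 cm³.
Infill deposited = 1.00 × 164, so 164 cm³.
Support = 0.30 × 289 = 86.7 cm³.
Total printed volume = 125 + 164 + 86.7, so 375.7 cm³.
Mass: 375.7 × 1.26 → 473.382 g.

473.4 g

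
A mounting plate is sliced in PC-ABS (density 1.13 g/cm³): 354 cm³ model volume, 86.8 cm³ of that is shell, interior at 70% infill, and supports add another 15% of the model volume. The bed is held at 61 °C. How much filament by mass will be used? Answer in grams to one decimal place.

Interior volume = 354 − 86.8, so 267.2 cm³.
Infill deposited: 0.70 × 267.2 → 187.04 cm³.
Support = 0.15 × 354, so 53.1 cm³.
Deposited volume = 86.8 + 187.04 + 53.1 = 326.94 cm³.
Mass = 326.94 × 1.13 = 369.4422 g.

369.4 g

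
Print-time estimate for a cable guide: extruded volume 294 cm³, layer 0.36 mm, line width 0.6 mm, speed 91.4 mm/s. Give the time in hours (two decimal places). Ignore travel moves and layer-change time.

Extrusion cross-section = 0.36 × 0.6 = 0.216 mm².
Path length: 294000 mm³ / 0.216 mm² → 1361111.1 mm.
Print-move time = 1361111.1 / 91.4 = 14891.8 s.
Converting: 14891.8 s = 4.14 hours.

4.14 hours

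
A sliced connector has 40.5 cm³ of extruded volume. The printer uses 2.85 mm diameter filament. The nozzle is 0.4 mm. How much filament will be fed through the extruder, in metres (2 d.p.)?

A = π r² = π × 1.425² = 6.3794 mm².
L = 40500 mm³ / 6.3794 mm² = 6348.56 mm, i.e. 6.35 m.

6.35 m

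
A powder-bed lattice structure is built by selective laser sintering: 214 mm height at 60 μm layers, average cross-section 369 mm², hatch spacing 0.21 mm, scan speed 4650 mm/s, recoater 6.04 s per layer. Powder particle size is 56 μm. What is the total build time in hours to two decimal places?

6.36 hours

Layer count = ceil(214 / 0.06) = 3567.
Hatch length per layer = 369 / 0.21 = 1757.1 mm.
Per-layer scan time: 1757.1 / 4650 → 0.3779 s.
Time per layer: 0.3779 + 6.04 → 6.4179 s.
3567 layers × 6.4179 s/layer = 22892.6493 s, i.e. 6.36 hours.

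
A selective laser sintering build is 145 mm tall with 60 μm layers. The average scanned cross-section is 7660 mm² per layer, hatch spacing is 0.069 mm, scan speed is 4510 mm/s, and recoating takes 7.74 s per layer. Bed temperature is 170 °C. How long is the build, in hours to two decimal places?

21.72 hours

Number of layers: 145 / 0.06 → 2417 (rounded up).
Hatch length per layer = 7660 / 0.069 = 111014.5 mm.
Scan time per layer = 111014.5 / 4510 = 24.6152 s.
Per-layer time = 24.6152 + 7.74, so 32.3552 s.
2417 layers × 32.3552 s/layer = 78202.5184 s, i.e. 21.72 hours.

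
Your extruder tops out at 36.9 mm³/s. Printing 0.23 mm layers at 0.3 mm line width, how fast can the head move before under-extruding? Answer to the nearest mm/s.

535 mm/s

Bead cross-section: 0.23 × 0.3 → 0.069 mm².
Max speed = 36.9 / 0.069 = 534.78 ≈ 535 mm/s.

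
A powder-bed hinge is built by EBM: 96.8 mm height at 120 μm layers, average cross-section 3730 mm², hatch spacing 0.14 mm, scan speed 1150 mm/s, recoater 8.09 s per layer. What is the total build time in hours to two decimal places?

Number of layers: 96.8 / 0.12 → 807 (rounded up).
Per-layer scan distance: 3730 / 0.14 → 26642.9 mm.
Beam time per layer: 26642.9 / 1150 → 23.1677 s.
Time per layer = 23.1677 + 8.09 = 31.2577 s.
Total: 807 × 31.2577 s = 25224.9639 s → 7.01 hours.

7.01 hours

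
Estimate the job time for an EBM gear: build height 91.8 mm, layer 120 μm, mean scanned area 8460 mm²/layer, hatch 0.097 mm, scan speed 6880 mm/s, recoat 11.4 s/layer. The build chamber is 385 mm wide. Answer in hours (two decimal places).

Layers = ⌈91.8/0.12⌉ = 765.
Per-layer scan distance = 8460 / 0.097 = 87216.5 mm.
Scan time per layer = 87216.5 / 6880, so 12.6768 s.
Time per layer = 12.6768 + 11.4 = 24.0768 s.
Total: 765 × 24.0768 s = 18418.752 s → 5.12 hours.

5.12 hours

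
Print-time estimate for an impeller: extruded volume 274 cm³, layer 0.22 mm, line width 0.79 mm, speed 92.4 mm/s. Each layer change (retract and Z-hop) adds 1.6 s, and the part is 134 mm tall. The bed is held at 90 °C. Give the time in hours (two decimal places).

5.01 hours

Bead cross-section: 0.22 × 0.79 → 0.1738 mm².
Path length: 274000 mm³ / 0.1738 mm² → 1576524.7 mm.
Extrusion time = 1576524.7 / 92.4 = 17062 s.
Layers = ⌈134/0.22⌉ = 610.
Non-print overhead = 610 × 1.6 = 976 s.
Total = 17062 + 976 = 18038 s = 5.01 hours.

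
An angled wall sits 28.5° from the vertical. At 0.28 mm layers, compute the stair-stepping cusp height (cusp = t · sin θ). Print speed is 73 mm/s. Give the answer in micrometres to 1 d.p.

Cusp = layer height × sin(28.5°) = 0.28 × 0.4772 = 0.133616 mm = 133.6 μm.

133.6 μm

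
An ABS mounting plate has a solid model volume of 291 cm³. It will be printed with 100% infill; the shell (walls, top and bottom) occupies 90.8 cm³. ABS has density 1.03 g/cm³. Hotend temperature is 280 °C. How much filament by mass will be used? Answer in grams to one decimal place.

299.7 g

Volume inside the shell: 291 − 90.8 → 200.2 cm³.
Deposited infill: 1.00 × 200.2 → 200.2 cm³.
Deposited volume = 90.8 + 200.2, so 291 cm³.
Mass = 291 × 1.03, so 299.73 g.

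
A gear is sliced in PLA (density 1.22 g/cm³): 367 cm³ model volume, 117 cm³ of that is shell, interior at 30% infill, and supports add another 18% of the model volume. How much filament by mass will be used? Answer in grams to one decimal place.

314.8 g

Volume inside the shell: 367 − 117 → 250 cm³.
Deposited infill = 0.30 × 250, so 75 cm³.
Support = 0.18 × 367 = 66.06 cm³.
Total extruded = 117 + 75 + 66.06 = 258.06 cm³.
Mass: 258.06 × 1.22 → 314.8332 g.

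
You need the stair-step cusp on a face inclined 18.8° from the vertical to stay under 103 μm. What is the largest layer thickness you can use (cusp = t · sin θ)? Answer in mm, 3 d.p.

t = h_c / sin θ = 0.103 / 0.3223 = 0.320 mm.

0.320 mm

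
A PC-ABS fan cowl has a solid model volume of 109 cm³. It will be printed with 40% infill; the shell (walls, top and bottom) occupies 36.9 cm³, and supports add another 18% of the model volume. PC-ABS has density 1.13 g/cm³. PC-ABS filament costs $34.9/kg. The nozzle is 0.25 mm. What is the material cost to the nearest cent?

$3.37

Interior volume = 109 − 36.9 = 72.1 cm³.
Infill volume = 0.40 × 72.1 = 28.84 cm³.
Support = 0.18 × 109 = 19.62 cm³.
Deposited volume: 36.9 + 28.84 + 19.62 → 85.36 cm³.
Mass: 85.36 × 1.13 → 96.4568 g.
At $34.9/kg: 96.4568/1000 × 34.9 = $3.37.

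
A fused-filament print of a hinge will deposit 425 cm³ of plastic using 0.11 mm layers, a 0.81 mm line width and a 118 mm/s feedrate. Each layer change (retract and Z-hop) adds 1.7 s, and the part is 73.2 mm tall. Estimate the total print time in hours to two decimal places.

Bead cross-section = 0.11 × 0.81 = 0.0891 mm².
Total extruded path = 425000/0.0891 = 4769921.4 mm.
Time extruding = 4769921.4 / 118, so 40423.1 s.
Layers = ⌈73.2/0.11⌉ = 666.
Z-hop total = 666 × 1.7 = 1132.2 s.
Total = 40423.1 + 1132.2 = 41555.3 s = 11.54 hours.

11.54 hours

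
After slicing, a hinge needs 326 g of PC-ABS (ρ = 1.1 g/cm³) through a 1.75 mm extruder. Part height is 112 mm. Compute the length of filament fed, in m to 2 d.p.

123.21 m

Volume = 326 g / 1.1 g·cm⁻³ = 296.3636 cm³ = 296363.6 mm³.
A = π r² = π × 0.875² = 2.4053 mm².
L = V/A = 296363.6/2.4053 = 123212.74 mm → 123.21 m.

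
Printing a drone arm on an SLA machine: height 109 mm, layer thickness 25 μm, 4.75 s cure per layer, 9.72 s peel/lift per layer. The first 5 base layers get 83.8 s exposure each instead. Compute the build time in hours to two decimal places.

17.63 hours

Layers = ⌈109/0.025⌉ = 4360.
Bottom layers: 5 × (83.8 + 9.72) → 467.6 s.
Normal layers = 4355 × (4.75 + 9.72) = 63016.85 s.
Sum: 467.6 + 63016.85 = 63484.45 s → 17.63 hours.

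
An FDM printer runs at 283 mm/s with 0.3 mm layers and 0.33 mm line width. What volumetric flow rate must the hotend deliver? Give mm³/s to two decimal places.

Extrusion cross-section = 0.3 × 0.33 = 0.099 mm².
Volumetric flow = 283 × 0.099 = 28.02 mm³/s.

28.02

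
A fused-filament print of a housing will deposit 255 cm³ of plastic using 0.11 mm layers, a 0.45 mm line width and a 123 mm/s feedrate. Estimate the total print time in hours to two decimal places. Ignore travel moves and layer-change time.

Bead cross-section = 0.11 × 0.45 = 0.0495 mm².
Toolpath length = 255 cm³ / 0.0495 mm² = 255000 / 0.0495 = 5151515.2 mm.
Extrusion time: 5151515.2 / 123 → 41882.2 s.
Converting: 41882.2 s = 11.63 hours.

11.63 hours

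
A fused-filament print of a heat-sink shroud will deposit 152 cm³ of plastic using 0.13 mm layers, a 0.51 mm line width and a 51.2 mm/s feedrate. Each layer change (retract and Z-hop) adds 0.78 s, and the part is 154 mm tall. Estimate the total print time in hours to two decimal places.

Extrusion cross-section: 0.13 × 0.51 → 0.0663 mm².
Total extruded path = 152000/0.0663 = 2292609.4 mm.
Print-move time = 2292609.4 / 51.2, so 44777.5 s.
Layer count = ceil(154 / 0.13) = 1185.
Non-print overhead = 1185 × 0.78 = 924.3 s.
Altogether 44777.5 + 924.3 = 45701.8 s, i.e. 12.69 hours.

12.69 hours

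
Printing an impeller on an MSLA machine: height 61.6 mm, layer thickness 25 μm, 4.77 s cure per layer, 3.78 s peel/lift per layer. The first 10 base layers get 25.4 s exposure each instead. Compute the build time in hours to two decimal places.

5.91 hours

Layers = ⌈61.6/0.025⌉ = 2464.
Burn-in layers: 10 × (25.4 + 3.78) → 291.8 s.
Normal layers = 2454 × (4.77 + 3.78) = 20981.7 s.
Total = 291.8 + 20981.7 = 21273.5 s = 5.91 hours.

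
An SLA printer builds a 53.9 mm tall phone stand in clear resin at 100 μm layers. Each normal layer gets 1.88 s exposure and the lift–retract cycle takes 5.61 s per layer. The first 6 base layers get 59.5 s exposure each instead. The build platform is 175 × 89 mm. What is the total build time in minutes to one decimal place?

Layer count = ceil(53.9 / 0.1) = 539.
Burn-in layers = 6 × (59.5 + 5.61) = 390.66 s.
Remaining layers: 533 × (1.88 + 5.61) → 3992.17 s.
Total = 390.66 + 3992.17 = 4382.83 s = 73.0 minutes.

73.0 minutes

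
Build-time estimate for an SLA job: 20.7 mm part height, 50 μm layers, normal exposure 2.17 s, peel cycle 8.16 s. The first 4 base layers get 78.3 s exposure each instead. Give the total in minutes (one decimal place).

Layers = ⌈20.7/0.05⌉ = 414.
Bottom layers = 4 × (78.3 + 8.16) = 345.84 s.
Remaining layers: 410 × (2.17 + 8.16) → 4235.3 s.
Total = 345.84 + 4235.3 = 4581.14 s = 76.4 minutes.

76.4 minutes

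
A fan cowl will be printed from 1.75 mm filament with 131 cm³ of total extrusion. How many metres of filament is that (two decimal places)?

54.46 m

Filament cross-section = π × (1.75/2)² = 2.4053 mm².
L = 131000 mm³ / 2.4053 mm² = 54463.06 mm, i.e. 54.46 m.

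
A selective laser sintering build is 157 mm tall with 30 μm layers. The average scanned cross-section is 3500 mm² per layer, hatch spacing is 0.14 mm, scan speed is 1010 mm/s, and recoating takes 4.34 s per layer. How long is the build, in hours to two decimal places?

Layer count = ceil(157 / 0.03) = 5234.
Per-layer scan distance: 3500 / 0.14 → 25000 mm.
Per-layer scan time = 25000 / 1010 = 24.7525 s.
Time per layer = 24.7525 + 4.34, so 29.0925 s.
Build time = 5234 × 29.0925 = 152270.145 s = 42.30 hours.

42.30 hours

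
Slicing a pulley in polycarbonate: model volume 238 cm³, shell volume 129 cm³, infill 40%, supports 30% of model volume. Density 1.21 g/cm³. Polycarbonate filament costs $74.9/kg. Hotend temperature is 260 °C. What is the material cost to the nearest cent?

Infill region: 238 − 129 → 109 cm³.
Infill deposited: 0.40 × 109 → 43.6 cm³.
Support = 0.30 × 238 = 71.4 cm³.
Deposited volume = 129 + 43.6 + 71.4 = 244 cm³.
Mass = 244 × 1.21, so 295.24 g.
Cost = 295.24 g / 1000 × $74.9/kg = $22.11.

$22.11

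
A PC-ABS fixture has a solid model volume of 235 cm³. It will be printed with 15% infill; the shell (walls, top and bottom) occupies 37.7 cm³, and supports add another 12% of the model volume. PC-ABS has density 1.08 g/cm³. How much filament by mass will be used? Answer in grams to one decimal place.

103.1 g

Infill region: 235 − 37.7 → 197.3 cm³.
Deposited infill: 0.15 × 197.3 → 29.595 cm³.
Support: 0.12 × 235 → 28.2 cm³.
Total extruded = 37.7 + 29.595 + 28.2, so 95.495 cm³.
Mass = 95.495 × 1.08, so 103.1346 g.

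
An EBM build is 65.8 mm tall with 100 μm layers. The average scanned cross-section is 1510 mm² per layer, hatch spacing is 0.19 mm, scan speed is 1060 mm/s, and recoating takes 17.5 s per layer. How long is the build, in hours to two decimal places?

4.57 hours

Layers = ⌈65.8/0.1⌉ = 658.
Hatch length per layer = 1510 / 0.19 = 7947.4 mm.
Scan time per layer = 7947.4 / 1060, so 7.4975 s.
Layer cycle: 7.4975 + 17.5 → 24.9975 s.
658 layers × 24.9975 s/layer = 16448.355 s, i.e. 4.57 hours.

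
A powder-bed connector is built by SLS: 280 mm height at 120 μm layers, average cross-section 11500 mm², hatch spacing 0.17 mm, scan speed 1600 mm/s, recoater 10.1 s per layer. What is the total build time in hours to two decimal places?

Layers = ⌈280/0.12⌉ = 2334.
Scan path per layer: 11500 / 0.17 → 67647.1 mm.
Per-layer scan time = 67647.1 / 1600 = 42.2794 s.
Time per layer = 42.2794 + 10.1 = 52.3794 s.
2334 layers × 52.3794 s/layer = 122253.5196 s, i.e. 33.96 hours.

33.96 hours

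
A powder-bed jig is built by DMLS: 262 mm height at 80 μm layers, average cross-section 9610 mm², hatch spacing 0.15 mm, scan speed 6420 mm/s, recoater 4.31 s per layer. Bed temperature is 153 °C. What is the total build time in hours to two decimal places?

Number of layers: 262 / 0.08 → 3275 (rounded up).
Per-layer scan distance: 9610 / 0.15 → 64066.7 mm.
Per-layer scan time: 64066.7 / 6420 → 9.9792 s.
Layer cycle: 9.9792 + 4.31 → 14.2892 s.
Total: 3275 × 14.2892 s = 46797.13 s → 13.00 hours.

13.00 hours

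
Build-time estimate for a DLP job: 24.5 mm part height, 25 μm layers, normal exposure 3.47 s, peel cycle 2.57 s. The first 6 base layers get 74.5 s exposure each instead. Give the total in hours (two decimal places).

Layers = ⌈24.5/0.025⌉ = 980.
Burn-in layers = 6 × (74.5 + 2.57) = 462.42 s.
Normal layers = 974 × (3.47 + 2.57) = 5882.96 s.
Sum: 462.42 + 5882.96 = 6345.38 s → 1.76 hours.

1.76 hours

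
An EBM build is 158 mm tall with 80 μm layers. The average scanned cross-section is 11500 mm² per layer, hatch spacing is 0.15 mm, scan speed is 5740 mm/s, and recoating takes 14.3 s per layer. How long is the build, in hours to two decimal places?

Number of layers: 158 / 0.08 → 1975 (rounded up).
Hatch length per layer: 11500 / 0.15 → 76666.7 mm.
Per-layer scan time = 76666.7 / 5740, so 13.3566 s.
Time per layer = 13.3566 + 14.3 = 27.6566 s.
Total: 1975 × 27.6566 s = 54621.785 s → 15.17 hours.

15.17 hours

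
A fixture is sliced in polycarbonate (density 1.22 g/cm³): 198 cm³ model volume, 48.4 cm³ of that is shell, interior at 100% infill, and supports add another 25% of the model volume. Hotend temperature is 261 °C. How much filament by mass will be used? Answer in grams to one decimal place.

Volume inside the shell = 198 − 48.4 = 149.6 cm³.
Infill deposited: 1.00 × 149.6 → 149.6 cm³.
Support = 0.25 × 198, so 49.5 cm³.
Total extruded: 48.4 + 149.6 + 49.5 → 247.5 cm³.
Mass: 247.5 × 1.22 → 301.95 g.

302.0 g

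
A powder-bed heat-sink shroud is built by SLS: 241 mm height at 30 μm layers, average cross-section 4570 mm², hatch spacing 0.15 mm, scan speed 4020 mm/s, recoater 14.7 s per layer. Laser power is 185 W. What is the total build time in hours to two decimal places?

49.72 hours

Number of layers: 241 / 0.03 → 8034 (rounded up).
Per-layer scan distance = 4570 / 0.15 = 30466.7 mm.
Scan time per layer = 30466.7 / 4020, so 7.5788 s.
Per-layer time = 7.5788 + 14.7 = 22.2788 s.
Build time = 8034 × 22.2788 = 178987.8792 s = 49.72 hours.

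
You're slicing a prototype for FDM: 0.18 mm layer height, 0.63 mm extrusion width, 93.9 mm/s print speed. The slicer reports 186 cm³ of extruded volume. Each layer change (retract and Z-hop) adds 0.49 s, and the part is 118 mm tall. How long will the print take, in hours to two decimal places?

4.94 hours

Bead cross-section = 0.18 × 0.63, so 0.1134 mm².
Total extruded path = 186000/0.1134 = 1640211.6 mm.
Print-move time: 1640211.6 / 93.9 → 17467.6 s.
Layers = ⌈118/0.18⌉ = 656.
Non-print overhead: 656 × 0.49 → 321.44 s.
Total = 17467.6 + 321.44 = 17789.04 s = 4.94 hours.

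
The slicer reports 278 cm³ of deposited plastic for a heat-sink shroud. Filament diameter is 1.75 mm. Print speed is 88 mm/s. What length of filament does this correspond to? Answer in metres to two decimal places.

115.58 m

A = π r² = π × 0.875² = 2.4053 mm².
L = 278000 mm³ / 2.4053 mm² = 115578.1 mm, i.e. 115.58 m.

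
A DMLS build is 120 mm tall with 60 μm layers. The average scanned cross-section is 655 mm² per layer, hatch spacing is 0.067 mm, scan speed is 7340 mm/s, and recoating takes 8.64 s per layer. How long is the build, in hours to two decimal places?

Layers = ⌈120/0.06⌉ = 2000.
Per-layer scan distance = 655 / 0.067 = 9776.1 mm.
Scan time per layer = 9776.1 / 7340 = 1.3319 s.
Per-layer time = 1.3319 + 8.64 = 9.9719 s.
Total: 2000 × 9.9719 s = 19943.8 s → 5.54 hours.

5.54 hours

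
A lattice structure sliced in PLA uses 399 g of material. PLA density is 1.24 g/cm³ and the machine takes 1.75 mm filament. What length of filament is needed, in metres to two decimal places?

Volume = 399 g / 1.24 g·cm⁻³ = 321.7742 cm³ = 321774.2 mm³.
A = π r² = π × 0.875² = 2.4053 mm².
Length = 321774.2 / 2.4053 = 133777.16 mm = 133.78 m.

133.78 m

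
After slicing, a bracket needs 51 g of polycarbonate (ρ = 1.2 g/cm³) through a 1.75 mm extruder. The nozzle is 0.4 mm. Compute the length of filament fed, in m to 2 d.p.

Volume = 51 g / 1.2 g·cm⁻³ = 42.5 cm³ = 42500 mm³.
A = π r² = π × 0.875² = 2.4053 mm².
Length = 42500 / 2.4053 = 17669.31 mm = 17.67 m.

17.67 m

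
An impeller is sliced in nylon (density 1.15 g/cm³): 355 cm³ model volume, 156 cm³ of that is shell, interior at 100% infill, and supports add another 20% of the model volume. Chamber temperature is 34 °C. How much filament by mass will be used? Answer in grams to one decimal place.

Infill region = 355 − 156 = 199 cm³.
Deposited infill: 1.00 × 199 → 199 cm³.
Support = 0.20 × 355, so 71 cm³.
Total extruded = 156 + 199 + 71 = 426 cm³.
Mass = 426 × 1.15 = 489.9 g.

489.9 g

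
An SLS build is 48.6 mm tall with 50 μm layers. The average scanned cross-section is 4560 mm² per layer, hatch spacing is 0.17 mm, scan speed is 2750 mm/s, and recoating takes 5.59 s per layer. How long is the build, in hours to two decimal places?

4.14 hours

Number of layers: 48.6 / 0.05 → 972 (rounded up).
Per-layer scan distance: 4560 / 0.17 → 26823.5 mm.
Per-layer scan time = 26823.5 / 2750, so 9.754 s.
Time per layer = 9.754 + 5.59 = 15.344 s.
Total: 972 × 15.344 s = 14914.368 s → 4.14 hours.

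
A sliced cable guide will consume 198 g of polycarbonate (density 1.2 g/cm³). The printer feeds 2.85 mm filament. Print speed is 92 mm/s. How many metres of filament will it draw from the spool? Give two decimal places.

Extruded volume: 198/1.2 = 165 cm³ (165000 mm³).
Filament cross-section = π × (2.85/2)² = 6.3794 mm².
L = V/A = 165000/6.3794 = 25864.5 mm → 25.86 m.

25.86 m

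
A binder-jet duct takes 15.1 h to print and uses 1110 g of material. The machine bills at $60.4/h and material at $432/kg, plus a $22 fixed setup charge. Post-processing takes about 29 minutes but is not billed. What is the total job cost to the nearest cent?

Machine-time cost = 60.4 × 15.1 = $912.04.
Material charge = 432 × 1110/1000, so $479.52.
Total = 912.04 + 479.52 + 22 = $1413.56.

$1413.56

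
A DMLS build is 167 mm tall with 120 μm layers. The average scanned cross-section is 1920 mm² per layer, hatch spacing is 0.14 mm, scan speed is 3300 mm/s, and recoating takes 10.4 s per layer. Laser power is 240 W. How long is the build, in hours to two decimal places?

5.63 hours

Layer count = ceil(167 / 0.12) = 1392.
Per-layer scan distance = 1920 / 0.14 = 13714.3 mm.
Scan time per layer = 13714.3 / 3300, so 4.1558 s.
Layer cycle = 4.1558 + 10.4 = 14.5558 s.
Total: 1392 × 14.5558 s = 20261.6736 s → 5.63 hours.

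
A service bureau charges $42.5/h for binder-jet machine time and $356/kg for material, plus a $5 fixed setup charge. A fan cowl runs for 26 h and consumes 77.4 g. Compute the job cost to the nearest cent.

$1137.55

Machine cost = 42.5 × 26 = $1105.00.
Material cost: 356 × 77.4/1000 → $27.5544.
Total = 1105.00 + 27.5544 + 5 = 1137.5544 ≈ $1137.55.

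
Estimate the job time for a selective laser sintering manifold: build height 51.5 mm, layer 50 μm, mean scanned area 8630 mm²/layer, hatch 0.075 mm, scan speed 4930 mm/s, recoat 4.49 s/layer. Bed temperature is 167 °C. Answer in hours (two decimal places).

7.96 hours

Layers = ⌈51.5/0.05⌉ = 1030.
Scan path per layer = 8630 / 0.075, so 115066.7 mm.
Per-layer scan time = 115066.7 / 4930, so 23.3401 s.
Time per layer = 23.3401 + 4.49 = 27.8301 s.
1030 layers × 27.8301 s/layer = 28665.003 s, i.e. 7.96 hours.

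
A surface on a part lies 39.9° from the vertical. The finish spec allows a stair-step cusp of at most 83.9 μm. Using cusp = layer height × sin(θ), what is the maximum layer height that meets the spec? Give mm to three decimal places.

0.131 mm

sin(39.9°) = 0.6414; t_max = 0.0839/0.6414 = 0.131 mm.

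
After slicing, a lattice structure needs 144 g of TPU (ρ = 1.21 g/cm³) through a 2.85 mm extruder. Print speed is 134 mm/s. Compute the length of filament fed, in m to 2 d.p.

Extruded volume: 144/1.21 = 119.0083 cm³ (119008.3 mm³).
A = π r² = π × 1.425² = 6.3794 mm².
Length = 119008.3 / 6.3794 = 18655.09 mm = 18.66 m.

18.66 m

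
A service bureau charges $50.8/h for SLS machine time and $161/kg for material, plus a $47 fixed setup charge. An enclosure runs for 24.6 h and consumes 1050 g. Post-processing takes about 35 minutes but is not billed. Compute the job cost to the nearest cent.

Machine cost = 50.8 × 24.6 = $1249.68.
Material cost = 161 × 1050/1000, so $169.05.
Adding setup: 1249.68 + 169.05 + 47 → $1465.73.

$1465.73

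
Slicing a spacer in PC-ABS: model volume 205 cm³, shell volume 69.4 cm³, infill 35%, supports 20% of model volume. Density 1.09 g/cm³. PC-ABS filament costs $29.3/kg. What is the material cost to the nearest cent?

Volume inside the shell = 205 − 69.4 = 135.6 cm³.
Infill volume = 0.35 × 135.6, so 47.46 cm³.
Support = 0.20 × 205 = 41 cm³.
Total printed volume: 69.4 + 47.46 + 41 → 157.86 cm³.
Mass = 157.86 × 1.09, so 172.0674 g.
At $29.3/kg: 172.0674/1000 × 29.3 = $5.04.

$5.04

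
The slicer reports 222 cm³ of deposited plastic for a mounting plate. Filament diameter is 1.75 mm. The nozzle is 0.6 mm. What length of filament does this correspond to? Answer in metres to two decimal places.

Filament cross-section = π × (1.75/2)² = 2.4053 mm².
Length = 222 cm³ / 2.4053 mm² = 222000 / 2.4053 = 92296.18 mm = 92.30 m.

92.30 m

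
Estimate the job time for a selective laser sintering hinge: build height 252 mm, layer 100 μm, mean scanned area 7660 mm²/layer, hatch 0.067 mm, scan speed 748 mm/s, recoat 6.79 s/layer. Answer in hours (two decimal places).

Number of layers: 252 / 0.1 → 2520 (rounded up).
Per-layer scan distance: 7660 / 0.067 → 114328.4 mm.
Per-layer scan time = 114328.4 / 748, so 152.8455 s.
Time per layer = 152.8455 + 6.79, so 159.6355 s.
Build time = 2520 × 159.6355 = 402281.46 s = 111.74 hours.

111.74 hours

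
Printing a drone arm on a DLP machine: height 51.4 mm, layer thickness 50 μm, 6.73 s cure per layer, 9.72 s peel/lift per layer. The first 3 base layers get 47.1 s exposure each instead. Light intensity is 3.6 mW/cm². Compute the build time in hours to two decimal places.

4.73 hours

Number of layers: 51.4 / 0.05 → 1028 (rounded up).
Base layers = 3 × (47.1 + 9.72), so 170.46 s.
Regular layers: 1025 × (6.73 + 9.72) → 16861.25 s.
Total = 170.46 + 16861.25 = 17031.71 s = 4.73 hours.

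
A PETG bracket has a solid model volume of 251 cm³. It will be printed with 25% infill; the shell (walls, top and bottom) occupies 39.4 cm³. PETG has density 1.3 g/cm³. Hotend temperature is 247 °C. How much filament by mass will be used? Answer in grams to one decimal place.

120.0 g

Volume inside the shell: 251 − 39.4 → 211.6 cm³.
Infill volume = 0.25 × 211.6, so 52.9 cm³.
Total printed volume: 39.4 + 52.9 → 92.3 cm³.
Mass: 92.3 × 1.3 → 119.99 g.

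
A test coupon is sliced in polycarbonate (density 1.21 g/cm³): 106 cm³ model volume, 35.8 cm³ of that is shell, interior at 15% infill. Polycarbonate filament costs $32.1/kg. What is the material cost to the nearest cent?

$1.80

Infill region: 106 − 35.8 → 70.2 cm³.
Infill deposited = 0.15 × 70.2, so 10.53 cm³.
Total extruded = 35.8 + 10.53, so 46.33 cm³.
Mass = 46.33 × 1.21 = 56.0593 g.
At $32.1/kg: 56.0593/1000 × 32.1 = $1.80.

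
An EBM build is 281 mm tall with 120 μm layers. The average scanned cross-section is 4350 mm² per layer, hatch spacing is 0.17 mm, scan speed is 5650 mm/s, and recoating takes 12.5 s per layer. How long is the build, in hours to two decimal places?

11.08 hours

Layers = ⌈281/0.12⌉ = 2342.
Per-layer scan distance = 4350 / 0.17, so 25588.2 mm.
Scan time per layer = 25588.2 / 5650, so 4.5289 s.
Per-layer time = 4.5289 + 12.5, so 17.0289 s.
2342 layers × 17.0289 s/layer = 39881.6838 s, i.e. 11.08 hours.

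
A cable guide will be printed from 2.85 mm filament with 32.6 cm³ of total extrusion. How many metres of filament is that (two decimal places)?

Filament cross-section = π × (2.85/2)² = 6.3794 mm².
Length = 32.6 cm³ / 6.3794 mm² = 32600 / 6.3794 = 5110.2 mm = 5.11 m.

5.11 m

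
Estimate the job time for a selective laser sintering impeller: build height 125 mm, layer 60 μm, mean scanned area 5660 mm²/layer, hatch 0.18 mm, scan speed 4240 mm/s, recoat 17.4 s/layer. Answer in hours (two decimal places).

14.37 hours

Number of layers: 125 / 0.06 → 2084 (rounded up).
Hatch length per layer = 5660 / 0.18 = 31444.4 mm.
Laser time per layer = 31444.4 / 4240, so 7.4161 s.
Per-layer time: 7.4161 + 17.4 → 24.8161 s.
Build time = 2084 × 24.8161 = 51716.7524 s = 14.37 hours.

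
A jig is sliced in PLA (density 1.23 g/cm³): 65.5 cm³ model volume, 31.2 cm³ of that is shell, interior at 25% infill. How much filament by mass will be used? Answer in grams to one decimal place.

48.9 g

Volume inside the shell = 65.5 − 31.2, so 34.3 cm³.
Infill deposited = 0.25 × 34.3 = 8.575 cm³.
Total printed volume = 31.2 + 8.575 = 39.775 cm³.
Mass: 39.775 × 1.23 → 48.92325 g.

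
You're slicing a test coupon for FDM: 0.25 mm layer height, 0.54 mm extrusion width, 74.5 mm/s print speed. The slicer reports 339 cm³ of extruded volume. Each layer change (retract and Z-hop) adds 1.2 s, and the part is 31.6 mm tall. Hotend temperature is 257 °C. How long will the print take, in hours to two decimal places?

9.41 hours

Bead cross-section = 0.25 × 0.54, so 0.135 mm².
Toolpath length = 339 cm³ / 0.135 mm² = 339000 / 0.135 = 2511111.1 mm.
Extrusion time = 2511111.1 / 74.5, so 33706.2 s.
Layer count = ceil(31.6 / 0.25) = 127.
Z-hop total = 127 × 1.2, so 152.4 s.
Altogether 33706.2 + 152.4 = 33858.6 s, i.e. 9.41 hours.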